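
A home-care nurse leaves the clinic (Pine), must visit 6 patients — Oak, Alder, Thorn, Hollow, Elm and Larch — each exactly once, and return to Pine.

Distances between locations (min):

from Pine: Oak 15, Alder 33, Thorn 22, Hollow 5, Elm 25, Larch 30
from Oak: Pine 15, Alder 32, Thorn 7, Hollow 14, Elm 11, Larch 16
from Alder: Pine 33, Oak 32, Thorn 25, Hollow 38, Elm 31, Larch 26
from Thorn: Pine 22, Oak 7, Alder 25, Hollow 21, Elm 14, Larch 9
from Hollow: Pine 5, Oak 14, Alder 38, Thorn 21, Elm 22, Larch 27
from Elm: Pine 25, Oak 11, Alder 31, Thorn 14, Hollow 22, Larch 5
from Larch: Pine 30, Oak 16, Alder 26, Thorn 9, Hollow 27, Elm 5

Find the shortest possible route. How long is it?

With 6 stops there are 6!/2 = 360 distinct round trips (a route and its reverse cost the same).
Pine-Oak-Alder-Thorn-Hollow-Elm-Larch-Pine: 15+32+25+21+22+5+30 = 150
Pine-Oak-Alder-Thorn-Hollow-Larch-Elm-Pine: 15+32+25+21+27+5+25 = 150
Pine-Oak-Alder-Thorn-Elm-Hollow-Larch-Pine: 15+32+25+14+22+27+30 = 165
Pine-Oak-Alder-Thorn-Elm-Larch-Hollow-Pine: 15+32+25+14+5+27+5 = 123
Pine-Oak-Alder-Thorn-Larch-Hollow-Elm-Pine: 15+32+25+9+27+22+25 = 155
Pine-Oak-Alder-Thorn-Larch-Elm-Hollow-Pine: 15+32+25+9+5+22+5 = 113
Pine-Oak-Alder-Hollow-Thorn-Elm-Larch-Pine: 15+32+38+21+14+5+30 = 155
Pine-Oak-Alder-Hollow-Thorn-Larch-Elm-Pine: 15+32+38+21+9+5+25 = 145
… (352 more)
Pine-Alder-Thorn-Larch-Elm-Oak-Hollow-Pine: 33+25+9+5+11+14+5 = 102  ← best
The minimum is 102.
One optimal route: Pine → Alder → Thorn → Larch → Elm → Oak → Hollow → Pine (or its reverse).

Minimum total distance: 102 min.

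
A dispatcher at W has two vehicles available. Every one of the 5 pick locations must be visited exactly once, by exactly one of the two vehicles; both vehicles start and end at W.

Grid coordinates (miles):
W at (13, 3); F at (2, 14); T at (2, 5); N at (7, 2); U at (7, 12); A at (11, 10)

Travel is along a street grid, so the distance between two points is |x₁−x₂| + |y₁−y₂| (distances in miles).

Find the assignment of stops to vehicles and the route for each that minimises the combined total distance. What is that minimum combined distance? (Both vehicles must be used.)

Check every non-empty split of the stops between the two vehicles; for each half take its own optimal tour:
  {F} + {T, N, U, A}: 44 + 42 = 86
  {T} + {F, N, U, A}: 26 + 46 = 72
  {F, T} + {N, U, A}: 44 + 32 = 76
  {N} + {F, T, U, A}: 14 + 44 = 58
  {F, N} + {T, U, A}: 46 + 40 = 86
  {T, N} + {F, U, A}: 28 + 44 = 72
  … (15 splits in total)
Best: vehicle 1 W → N → W = 14; vehicle 2 W → T → F → U → A → W = 44; combined 58.

Minimum combined distance: 58 miles.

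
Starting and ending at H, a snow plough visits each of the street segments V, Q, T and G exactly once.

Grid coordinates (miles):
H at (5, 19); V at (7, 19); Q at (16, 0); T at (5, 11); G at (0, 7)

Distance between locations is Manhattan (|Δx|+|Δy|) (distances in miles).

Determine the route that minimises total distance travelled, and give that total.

There are 12 distinct closed tours to check (reversals are equivalent).
H → V → Q → T → G → H: 2+28+22+9+17 = 78
H → V → Q → G → T → H: 2+28+23+9+8 = 70
H → V → T → Q → G → H: 2+10+22+23+17 = 74
H → V → T → G → Q → H: 2+10+9+23+30 = 74
H → V → G → Q → T → H: 2+19+23+22+8 = 74
H → V → G → T → Q → H: 2+19+9+22+30 = 82
H → Q → V → T → G → H: 30+28+10+9+17 = 94
H → Q → V → G → T → H: 30+28+19+9+8 = 94
H → Q → T → V → G → H: 30+22+10+19+17 = 98
H → Q → G → V → T → H: 30+23+19+10+8 = 90
H → T → V → Q → G → H: 8+10+28+23+17 = 86
H → T → Q → V → G → H: 8+22+28+19+17 = 94
The minimum is 70.
One optimal route: H → V → Q → G → T → H (or its reverse).

Minimum total distance: 70 miles.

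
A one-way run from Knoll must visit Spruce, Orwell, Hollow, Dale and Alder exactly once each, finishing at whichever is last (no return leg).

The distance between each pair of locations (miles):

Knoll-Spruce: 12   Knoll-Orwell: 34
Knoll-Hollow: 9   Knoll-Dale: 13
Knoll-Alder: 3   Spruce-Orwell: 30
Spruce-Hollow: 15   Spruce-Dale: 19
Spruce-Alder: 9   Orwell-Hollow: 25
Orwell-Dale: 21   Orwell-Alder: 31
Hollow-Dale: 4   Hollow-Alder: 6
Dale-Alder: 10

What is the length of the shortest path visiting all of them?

Shortest open route: 52 miles.

There are 5! = 120 possible orderings.
Knoll→Spruce→Orwell→Hollow→Dale→Alder: 12+30+25+4+10 = 81
Knoll→Spruce→Orwell→Hollow→Alder→Dale: 12+30+25+6+10 = 83
Knoll→Spruce→Orwell→Dale→Hollow→Alder: 12+30+21+4+6 = 73
Knoll→Spruce→Orwell→Dale→Alder→Hollow: 12+30+21+10+6 = 79
Knoll→Spruce→Orwell→Alder→Hollow→Dale: 12+30+31+6+4 = 83
Knoll→Spruce→Orwell→Alder→Dale→Hollow: 12+30+31+10+4 = 87
Knoll→Spruce→Hollow→Orwell→Dale→Alder: 12+15+25+21+10 = 83
Knoll→Spruce→Hollow→Orwell→Alder→Dale: 12+15+25+31+10 = 93
Knoll→Spruce→Hollow→Dale→Orwell→Alder: 12+15+4+21+31 = 83
Knoll→Spruce→Hollow→Dale→Alder→Orwell: 12+15+4+10+31 = 72
Knoll→Spruce→Hollow→Alder→Orwell→Dale: 12+15+6+31+21 = 85
Knoll→Spruce→Hollow→Alder→Dale→Orwell: 12+15+6+10+21 = 64
Knoll→Spruce→Dale→Orwell→Hollow→Alder: 12+19+21+25+6 = 83
Knoll→Spruce→Dale→Orwell→Alder→Hollow: 12+19+21+31+6 = 89
… (106 more)
Knoll→Spruce→Alder→Hollow→Dale→Orwell: 12+9+6+4+21 = 52  ← best
The minimum is 52.
One shortest path: Knoll → Spruce → Alder → Hollow → Dale → Orwell.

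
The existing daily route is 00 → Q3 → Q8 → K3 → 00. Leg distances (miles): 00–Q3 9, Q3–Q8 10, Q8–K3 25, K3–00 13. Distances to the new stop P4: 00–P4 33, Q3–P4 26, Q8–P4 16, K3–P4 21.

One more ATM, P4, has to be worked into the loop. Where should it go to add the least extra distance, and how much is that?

Insertion cost between consecutive stops i–j is d(i,P4) + d(P4,j) − d(i,j):
  between 00 and Q3: 33 + 26 − 9 = 50
  between Q3 and Q8: 26 + 16 − 10 = 32
  between Q8 and K3: 16 + 21 − 25 = 12
  between K3 and 00: 21 + 33 − 13 = 41
Cheapest insertion is between Q8 and K3, adding 12.
New total = 57 + 12 = 69.

Adding 12 miles by placing P4 on the Q8–K3 leg.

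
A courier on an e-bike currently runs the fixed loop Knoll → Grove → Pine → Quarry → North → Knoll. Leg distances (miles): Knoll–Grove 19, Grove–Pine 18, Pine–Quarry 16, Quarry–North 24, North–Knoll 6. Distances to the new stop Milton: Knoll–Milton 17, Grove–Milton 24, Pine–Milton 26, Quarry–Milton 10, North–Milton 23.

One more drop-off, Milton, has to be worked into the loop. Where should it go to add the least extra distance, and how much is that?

Minimum extra distance: 9 miles, inserting Milton between Quarry and North.

Insertion cost between consecutive stops i–j is d(i,Milton) + d(Milton,j) − d(i,j):
  between Knoll and Grove: 17 + 24 − 19 = 22
  between Grove and Pine: 24 + 26 − 18 = 32
  between Pine and Quarry: 26 + 10 − 16 = 20
  between Quarry and North: 10 + 23 − 24 = 9
  between North and Knoll: 23 + 17 − 6 = 34
Cheapest insertion is between Quarry and North, adding 9.
New total = 83 + 9 = 92.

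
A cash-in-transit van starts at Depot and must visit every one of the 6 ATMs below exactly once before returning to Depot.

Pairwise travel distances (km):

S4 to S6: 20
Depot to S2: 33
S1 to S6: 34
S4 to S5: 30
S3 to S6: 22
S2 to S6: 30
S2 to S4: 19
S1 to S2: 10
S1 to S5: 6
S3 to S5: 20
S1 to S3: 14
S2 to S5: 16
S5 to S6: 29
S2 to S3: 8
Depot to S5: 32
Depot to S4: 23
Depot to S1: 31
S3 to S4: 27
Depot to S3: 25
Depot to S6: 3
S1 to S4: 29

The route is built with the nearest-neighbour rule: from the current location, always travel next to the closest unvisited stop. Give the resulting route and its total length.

Depot → [S6:3 / S4:23 / S3:25 / S1:31 / S5:32 / S2:33] → S6 (3)
S6 → [S4:20 / S3:22 / S5:29 / S2:30 / S1:34] → S4 (20)
S4 → [S2:19 / S3:27 / S1:29 / S5:30] → S2 (19)
S2 → [S3:8 / S1:10 / S5:16] → S3 (8)
S3 → [S1:14 / S5:20] → S1 (14)
S1 → [S5:6] → S5 (6)
Return S5→Depot: 32.
Total = 3 + 20 + 19 + 8 + 14 + 6 + 32 = 102.

Nearest-neighbour total = 102 km; route Depot → S6 → S4 → S2 → S3 → S1 → S5 → Depot.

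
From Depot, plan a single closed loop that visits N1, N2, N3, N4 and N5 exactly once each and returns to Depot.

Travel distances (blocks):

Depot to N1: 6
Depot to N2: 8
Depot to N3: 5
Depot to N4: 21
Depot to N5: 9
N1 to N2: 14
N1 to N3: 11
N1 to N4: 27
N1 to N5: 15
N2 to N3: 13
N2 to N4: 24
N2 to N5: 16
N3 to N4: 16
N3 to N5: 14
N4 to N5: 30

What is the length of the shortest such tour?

Shortest round trip = 82 blocks.

There are 60 distinct closed tours to check (reversals are equivalent).
Depot→N1→N2→N3→N4→N5→Depot: 6+14+13+16+30+9 = 88
Depot→N1→N2→N3→N5→N4→Depot: 6+14+13+14+30+21 = 98
Depot→N1→N2→N4→N3→N5→Depot: 6+14+24+16+14+9 = 83
Depot→N1→N2→N4→N5→N3→Depot: 6+14+24+30+14+5 = 93
Depot→N1→N2→N5→N3→N4→Depot: 6+14+16+14+16+21 = 87
Depot→N1→N2→N5→N4→N3→Depot: 6+14+16+30+16+5 = 87
Depot→N1→N3→N2→N4→N5→Depot: 6+11+13+24+30+9 = 93
Depot→N1→N3→N2→N5→N4→Depot: 6+11+13+16+30+21 = 97
Depot→N1→N3→N4→N2→N5→Depot: 6+11+16+24+16+9 = 82
Depot→N1→N3→N4→N5→N2→Depot: 6+11+16+30+16+8 = 87
Depot→N1→N3→N5→N2→N4→Depot: 6+11+14+16+24+21 = 92
Depot→N1→N3→N5→N4→N2→Depot: 6+11+14+30+24+8 = 93
Depot→N1→N4→N2→N3→N5→Depot: 6+27+24+13+14+9 = 93
Depot→N1→N4→N2→N5→N3→Depot: 6+27+24+16+14+5 = 92
… (46 more)
The minimum is 82.
One optimal route: Depot → N1 → N3 → N4 → N2 → N5 → Depot (or its reverse).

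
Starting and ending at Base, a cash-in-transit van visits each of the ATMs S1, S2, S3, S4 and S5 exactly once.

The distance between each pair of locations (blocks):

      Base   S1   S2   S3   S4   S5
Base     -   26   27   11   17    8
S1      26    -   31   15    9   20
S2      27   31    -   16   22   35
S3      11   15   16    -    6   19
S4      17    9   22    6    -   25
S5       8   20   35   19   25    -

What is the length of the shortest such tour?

With 5 stops there are 5!/2 = 60 distinct round trips (a route and its reverse cost the same).
Base-S1-S2-S3-S4-S5-Base: 26+31+16+6+25+8 = 112
Base-S1-S2-S3-S5-S4-Base: 26+31+16+19+25+17 = 134
Base-S1-S2-S4-S3-S5-Base: 26+31+22+6+19+8 = 112
Base-S1-S2-S4-S5-S3-Base: 26+31+22+25+19+11 = 134
Base-S1-S2-S5-S3-S4-Base: 26+31+35+19+6+17 = 134
Base-S1-S2-S5-S4-S3-Base: 26+31+35+25+6+11 = 134
Base-S1-S3-S2-S4-S5-Base: 26+15+16+22+25+8 = 112
Base-S1-S3-S2-S5-S4-Base: 26+15+16+35+25+17 = 134
Base-S1-S3-S4-S2-S5-Base: 26+15+6+22+35+8 = 112
Base-S1-S3-S4-S5-S2-Base: 26+15+6+25+35+27 = 134
Base-S1-S3-S5-S2-S4-Base: 26+15+19+35+22+17 = 134
Base-S1-S3-S5-S4-S2-Base: 26+15+19+25+22+27 = 134
Base-S1-S4-S2-S3-S5-Base: 26+9+22+16+19+8 = 100
Base-S1-S4-S2-S5-S3-Base: 26+9+22+35+19+11 = 122
… (46 more)
Base-S2-S3-S4-S1-S5-Base: 27+16+6+9+20+8 = 86  ← best
The minimum is 86.
One optimal route: Base → S2 → S3 → S4 → S1 → S5 → Base (or its reverse).

Minimum total distance: 86 blocks.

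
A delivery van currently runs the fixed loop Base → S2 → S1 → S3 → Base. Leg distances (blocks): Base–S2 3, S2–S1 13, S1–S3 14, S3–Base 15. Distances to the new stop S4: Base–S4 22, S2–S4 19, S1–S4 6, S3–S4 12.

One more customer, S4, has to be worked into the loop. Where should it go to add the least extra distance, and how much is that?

Insertion cost between consecutive stops i–j is d(i,S4) + d(S4,j) − d(i,j):
  between Base and S2: 22 + 19 − 3 = 38
  between S2 and S1: 19 + 6 − 13 = 12
  between S1 and S3: 6 + 12 − 14 = 4
  between S3 and Base: 12 + 22 − 15 = 19
Cheapest insertion is between S1 and S3, adding 4.
New total = 45 + 4 = 49.

Minimum extra distance: 4 blocks, inserting S4 between S1 and S3.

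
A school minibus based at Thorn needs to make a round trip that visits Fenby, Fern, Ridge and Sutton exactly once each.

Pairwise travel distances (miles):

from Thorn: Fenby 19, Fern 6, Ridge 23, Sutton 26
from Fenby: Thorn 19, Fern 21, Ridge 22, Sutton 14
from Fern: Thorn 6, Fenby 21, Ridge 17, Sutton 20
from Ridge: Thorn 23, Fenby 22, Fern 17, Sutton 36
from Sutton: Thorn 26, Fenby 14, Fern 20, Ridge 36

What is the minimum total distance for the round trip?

Minimum total distance: 85 miles.

There are 12 distinct closed tours to check (reversals are equivalent).
Thorn - Fenby - Fern - Ridge - Sutton - Thorn: 19+21+17+36+26 = 119
Thorn - Fenby - Fern - Sutton - Ridge - Thorn: 19+21+20+36+23 = 119
Thorn - Fenby - Ridge - Fern - Sutton - Thorn: 19+22+17+20+26 = 104
Thorn - Fenby - Ridge - Sutton - Fern - Thorn: 19+22+36+20+6 = 103
Thorn - Fenby - Sutton - Fern - Ridge - Thorn: 19+14+20+17+23 = 93
Thorn - Fenby - Sutton - Ridge - Fern - Thorn: 19+14+36+17+6 = 92
Thorn - Fern - Fenby - Ridge - Sutton - Thorn: 6+21+22+36+26 = 111
Thorn - Fern - Fenby - Sutton - Ridge - Thorn: 6+21+14+36+23 = 100
Thorn - Fern - Ridge - Fenby - Sutton - Thorn: 6+17+22+14+26 = 85
Thorn - Fern - Sutton - Fenby - Ridge - Thorn: 6+20+14+22+23 = 85
Thorn - Ridge - Fenby - Fern - Sutton - Thorn: 23+22+21+20+26 = 112
Thorn - Ridge - Fern - Fenby - Sutton - Thorn: 23+17+21+14+26 = 101
The minimum is 85.
One optimal route: Thorn → Fern → Ridge → Fenby → Sutton → Thorn (or its reverse).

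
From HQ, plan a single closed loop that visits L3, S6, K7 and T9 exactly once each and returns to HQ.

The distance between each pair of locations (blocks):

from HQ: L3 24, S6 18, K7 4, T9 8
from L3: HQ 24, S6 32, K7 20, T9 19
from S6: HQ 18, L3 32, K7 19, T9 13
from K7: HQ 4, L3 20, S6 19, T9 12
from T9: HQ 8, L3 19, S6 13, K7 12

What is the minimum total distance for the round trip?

74 blocks — the shortest possible round trip.

HQ → L3 → S6 → K7 → T9 → HQ: 24+32+19+12+8 = 95
HQ → L3 → S6 → T9 → K7 → HQ: 24+32+13+12+4 = 85
HQ → L3 → K7 → S6 → T9 → HQ: 24+20+19+13+8 = 84
HQ → L3 → K7 → T9 → S6 → HQ: 24+20+12+13+18 = 87
HQ → L3 → T9 → S6 → K7 → HQ: 24+19+13+19+4 = 79
HQ → L3 → T9 → K7 → S6 → HQ: 24+19+12+19+18 = 92
HQ → S6 → L3 → K7 → T9 → HQ: 18+32+20+12+8 = 90
HQ → S6 → L3 → T9 → K7 → HQ: 18+32+19+12+4 = 85
HQ → S6 → K7 → L3 → T9 → HQ: 18+19+20+19+8 = 84
HQ → S6 → T9 → L3 → K7 → HQ: 18+13+19+20+4 = 74
HQ → K7 → L3 → S6 → T9 → HQ: 4+20+32+13+8 = 77
HQ → K7 → S6 → L3 → T9 → HQ: 4+19+32+19+8 = 82
The minimum is 74.
One optimal route: HQ → S6 → T9 → L3 → K7 → HQ (or its reverse).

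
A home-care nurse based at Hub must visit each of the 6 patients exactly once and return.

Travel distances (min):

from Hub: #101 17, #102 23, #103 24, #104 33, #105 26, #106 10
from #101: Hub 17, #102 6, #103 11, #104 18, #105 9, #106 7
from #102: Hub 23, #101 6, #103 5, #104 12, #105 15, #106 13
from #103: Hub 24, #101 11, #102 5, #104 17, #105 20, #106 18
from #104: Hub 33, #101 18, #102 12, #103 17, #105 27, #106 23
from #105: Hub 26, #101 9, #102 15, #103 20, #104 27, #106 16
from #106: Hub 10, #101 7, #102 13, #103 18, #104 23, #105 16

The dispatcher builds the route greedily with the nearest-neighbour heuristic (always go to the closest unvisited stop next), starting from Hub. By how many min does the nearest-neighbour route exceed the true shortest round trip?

The nearest-neighbour route is 4 min longer than optimal.

Hub: #106=10, #101=17, #102=23, #103=24, #105=26, #104=33 ⇒ #106
#106: #101=7, #102=13, #105=16, #103=18, #104=23 ⇒ #101
#101: #102=6, #105=9, #103=11, #104=18 ⇒ #102
#102: #103=5, #104=12, #105=15 ⇒ #103
#103: #104=17, #105=20 ⇒ #104
#104: #105=27 ⇒ #105
NN route Hub → #106 → #101 → #102 → #103 → #104 → #105 → Hub costs 98.
Optimal: Hub → #103 → #102 → #104 → #101 → #105 → #106 → Hub costs 94 (by enumerating all 360 distinct tours).
Excess = 98 − 94 = 4.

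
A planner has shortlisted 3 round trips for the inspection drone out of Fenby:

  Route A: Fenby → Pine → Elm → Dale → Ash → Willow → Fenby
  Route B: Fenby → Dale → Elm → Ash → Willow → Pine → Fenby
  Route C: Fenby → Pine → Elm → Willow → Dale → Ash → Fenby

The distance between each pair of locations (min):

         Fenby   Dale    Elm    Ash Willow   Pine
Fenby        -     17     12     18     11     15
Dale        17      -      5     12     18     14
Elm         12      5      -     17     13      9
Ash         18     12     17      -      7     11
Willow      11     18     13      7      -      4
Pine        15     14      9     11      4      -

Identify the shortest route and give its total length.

Route A: 15 + 9 + 5 + 12 + 7 + 11 = 59
Route B: 17 + 5 + 17 + 7 + 4 + 15 = 65
Route C: 15 + 9 + 13 + 18 + 12 + 18 = 85

59 min — Route A is the shortest.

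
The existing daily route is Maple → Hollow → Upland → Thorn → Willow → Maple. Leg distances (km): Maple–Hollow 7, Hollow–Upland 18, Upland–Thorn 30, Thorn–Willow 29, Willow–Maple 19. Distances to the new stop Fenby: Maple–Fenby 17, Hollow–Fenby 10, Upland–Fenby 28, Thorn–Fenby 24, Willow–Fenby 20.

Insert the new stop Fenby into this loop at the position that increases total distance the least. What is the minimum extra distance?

Minimum extra distance: 15 km, inserting Fenby between Thorn and Willow.

Insertion cost between consecutive stops i–j is d(i,Fenby) + d(Fenby,j) − d(i,j):
  between Maple and Hollow: 17 + 10 − 7 = 20
  between Hollow and Upland: 10 + 28 − 18 = 20
  between Upland and Thorn: 28 + 24 − 30 = 22
  between Thorn and Willow: 24 + 20 − 29 = 15
  between Willow and Maple: 20 + 17 − 19 = 18
Cheapest insertion is between Thorn and Willow, adding 15.
New total = 103 + 15 = 118.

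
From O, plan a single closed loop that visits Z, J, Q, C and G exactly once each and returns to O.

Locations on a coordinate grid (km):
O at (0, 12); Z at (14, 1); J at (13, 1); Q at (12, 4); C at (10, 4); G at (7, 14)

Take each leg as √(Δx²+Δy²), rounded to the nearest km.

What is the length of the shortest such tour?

Minimum total distance: 40 km.

There are 60 distinct closed tours to check (reversals are equivalent).
O - Z - J - Q - C - G - O: 18+1+3+2+10+7 = 41
O - Z - J - Q - G - C - O: 18+1+3+11+10+13 = 56
O - Z - J - C - Q - G - O: 18+1+4+2+11+7 = 43
O - Z - J - C - G - Q - O: 18+1+4+10+11+14 = 58
O - Z - J - G - Q - C - O: 18+1+14+11+2+13 = 59
O - Z - J - G - C - Q - O: 18+1+14+10+2+14 = 59
O - Z - Q - J - C - G - O: 18+4+3+4+10+7 = 46
O - Z - Q - J - G - C - O: 18+4+3+14+10+13 = 62
O - Z - Q - C - J - G - O: 18+4+2+4+14+7 = 49
O - Z - Q - C - G - J - O: 18+4+2+10+14+17 = 65
O - Z - Q - G - J - C - O: 18+4+11+14+4+13 = 64
O - Z - Q - G - C - J - O: 18+4+11+10+4+17 = 64
O - Z - C - J - Q - G - O: 18+5+4+3+11+7 = 48
O - Z - C - J - G - Q - O: 18+5+4+14+11+14 = 66
… (46 more)
O - Q - Z - J - C - G - O: 14+4+1+4+10+7 = 40  ← best
The minimum is 40.
One optimal route: O → Q → Z → J → C → G → O (or its reverse).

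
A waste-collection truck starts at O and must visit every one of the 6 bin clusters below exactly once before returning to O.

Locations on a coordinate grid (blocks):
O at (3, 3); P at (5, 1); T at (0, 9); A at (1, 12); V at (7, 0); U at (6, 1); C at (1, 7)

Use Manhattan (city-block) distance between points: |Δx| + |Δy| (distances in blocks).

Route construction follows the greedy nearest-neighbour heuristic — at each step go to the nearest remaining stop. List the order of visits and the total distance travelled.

At O the remaining stops are P 4, U 5, C 6, V 7, T 9, A 11; go to P.
At P the remaining stops are U 1, V 3, C 10, T 13, A 15; go to U.
At U the remaining stops are V 2, C 11, T 14, A 16; go to V.
At V the remaining stops are C 13, T 16, A 18; go to C.
At C the remaining stops are T 3, A 5; go to T.
At T the remaining stops are A 4; go to A.
Return A→O: 11.
Total = 4 + 1 + 2 + 13 + 3 + 4 + 11 = 38.

Nearest-neighbour total = 38 blocks; route O → P → U → V → C → T → A → O.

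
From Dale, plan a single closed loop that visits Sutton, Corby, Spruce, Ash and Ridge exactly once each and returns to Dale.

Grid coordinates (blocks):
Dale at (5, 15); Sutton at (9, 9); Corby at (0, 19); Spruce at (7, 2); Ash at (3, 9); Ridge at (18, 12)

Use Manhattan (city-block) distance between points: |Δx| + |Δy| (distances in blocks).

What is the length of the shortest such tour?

Dale-Sutton-Corby-Spruce-Ash-Ridge-Dale: 10+19+24+11+18+16 = 98
Dale-Sutton-Corby-Spruce-Ridge-Ash-Dale: 10+19+24+21+18+8 = 100
Dale-Sutton-Corby-Ash-Spruce-Ridge-Dale: 10+19+13+11+21+16 = 90
Dale-Sutton-Corby-Ash-Ridge-Spruce-Dale: 10+19+13+18+21+15 = 96
Dale-Sutton-Corby-Ridge-Spruce-Ash-Dale: 10+19+25+21+11+8 = 94
Dale-Sutton-Corby-Ridge-Ash-Spruce-Dale: 10+19+25+18+11+15 = 98
Dale-Sutton-Spruce-Corby-Ash-Ridge-Dale: 10+9+24+13+18+16 = 90
Dale-Sutton-Spruce-Corby-Ridge-Ash-Dale: 10+9+24+25+18+8 = 94
Dale-Sutton-Spruce-Ash-Corby-Ridge-Dale: 10+9+11+13+25+16 = 84
Dale-Sutton-Spruce-Ash-Ridge-Corby-Dale: 10+9+11+18+25+9 = 82
Dale-Sutton-Spruce-Ridge-Corby-Ash-Dale: 10+9+21+25+13+8 = 86
Dale-Sutton-Spruce-Ridge-Ash-Corby-Dale: 10+9+21+18+13+9 = 80
Dale-Sutton-Ash-Corby-Spruce-Ridge-Dale: 10+6+13+24+21+16 = 90
Dale-Sutton-Ash-Corby-Ridge-Spruce-Dale: 10+6+13+25+21+15 = 90
… (46 more)
Dale-Corby-Ash-Spruce-Sutton-Ridge-Dale: 9+13+11+9+12+16 = 70  ← best
The minimum is 70.
One optimal route: Dale → Corby → Ash → Spruce → Sutton → Ridge → Dale (or its reverse).

70 blocks — the shortest possible round trip.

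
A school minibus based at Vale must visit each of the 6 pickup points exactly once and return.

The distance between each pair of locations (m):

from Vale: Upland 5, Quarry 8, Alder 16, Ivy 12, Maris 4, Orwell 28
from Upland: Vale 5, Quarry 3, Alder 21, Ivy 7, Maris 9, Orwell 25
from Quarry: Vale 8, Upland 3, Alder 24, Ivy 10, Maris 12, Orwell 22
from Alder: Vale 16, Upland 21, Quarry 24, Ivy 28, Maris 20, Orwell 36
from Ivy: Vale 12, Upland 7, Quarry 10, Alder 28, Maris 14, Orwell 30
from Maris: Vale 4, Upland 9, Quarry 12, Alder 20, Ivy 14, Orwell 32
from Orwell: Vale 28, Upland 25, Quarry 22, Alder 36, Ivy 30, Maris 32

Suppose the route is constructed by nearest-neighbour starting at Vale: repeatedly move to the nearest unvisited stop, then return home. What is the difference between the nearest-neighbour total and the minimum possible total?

From Vale: Maris=4, Upland=5, Quarry=8, Ivy=12, Alder=16, Orwell=28 → choose Maris (4).
From Maris: Upland=9, Quarry=12, Ivy=14, Alder=20, Orwell=32 → choose Upland (9).
From Upland: Quarry=3, Ivy=7, Alder=21, Orwell=25 → choose Quarry (3).
From Quarry: Ivy=10, Orwell=22, Alder=24 → choose Ivy (10).
From Ivy: Alder=28, Orwell=30 → choose Alder (28).
From Alder: Orwell=36 → choose Orwell (36).
NN route Vale → Maris → Upland → Quarry → Ivy → Alder → Orwell → Vale costs 118.
Optimal: Vale → Alder → Orwell → Quarry → Upland → Ivy → Maris → Vale costs 102 (by enumerating all 360 distinct tours).
Excess = 118 − 102 = 16.

16 m longer than the optimal tour.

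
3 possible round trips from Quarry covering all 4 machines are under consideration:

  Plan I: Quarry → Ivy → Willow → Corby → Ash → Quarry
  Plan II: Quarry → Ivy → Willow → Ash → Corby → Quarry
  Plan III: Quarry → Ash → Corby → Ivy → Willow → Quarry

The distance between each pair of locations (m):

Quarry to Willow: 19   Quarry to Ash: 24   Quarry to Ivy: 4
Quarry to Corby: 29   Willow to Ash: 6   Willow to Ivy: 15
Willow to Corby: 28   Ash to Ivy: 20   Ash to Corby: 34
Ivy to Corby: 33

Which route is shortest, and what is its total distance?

Shortest is Plan II, total 88 m.

Plan I: 4 + 15 + 28 + 34 + 24 = 105
Plan II: 4 + 15 + 6 + 34 + 29 = 88
Plan III: 24 + 34 + 33 + 15 + 19 = 125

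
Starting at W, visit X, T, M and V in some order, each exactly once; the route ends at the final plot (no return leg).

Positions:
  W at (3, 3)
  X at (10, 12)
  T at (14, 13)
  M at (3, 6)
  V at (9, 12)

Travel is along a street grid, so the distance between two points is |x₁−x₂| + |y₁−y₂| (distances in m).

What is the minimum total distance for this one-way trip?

Shortest open route: 21 m.

There are 4! = 24 possible orderings.
W - X - T - M - V: 16+5+18+12 = 51
W - X - T - V - M: 16+5+6+12 = 39
W - X - M - T - V: 16+13+18+6 = 53
W - X - M - V - T: 16+13+12+6 = 47
W - X - V - T - M: 16+1+6+18 = 41
W - X - V - M - T: 16+1+12+18 = 47
W - T - X - M - V: 21+5+13+12 = 51
W - T - X - V - M: 21+5+1+12 = 39
W - T - M - X - V: 21+18+13+1 = 53
W - T - M - V - X: 21+18+12+1 = 52
W - T - V - X - M: 21+6+1+13 = 41
W - T - V - M - X: 21+6+12+13 = 52
W - M - X - T - V: 3+13+5+6 = 27
W - M - X - V - T: 3+13+1+6 = 23
… (10 more)
W - M - V - X - T: 3+12+1+5 = 21  ← best
The minimum is 21.
One shortest path: W → M → V → X → T.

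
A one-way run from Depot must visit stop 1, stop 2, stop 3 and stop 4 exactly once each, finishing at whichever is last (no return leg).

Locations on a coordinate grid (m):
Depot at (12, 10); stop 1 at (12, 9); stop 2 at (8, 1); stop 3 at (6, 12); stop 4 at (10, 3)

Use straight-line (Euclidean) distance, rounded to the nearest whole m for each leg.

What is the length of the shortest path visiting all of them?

There are 4! = 24 possible orderings.
Depot - stop 1 - stop 2 - stop 3 - stop 4: 1+9+11+10 = 31
Depot - stop 1 - stop 2 - stop 4 - stop 3: 1+9+3+10 = 23
Depot - stop 1 - stop 3 - stop 2 - stop 4: 1+7+11+3 = 22
Depot - stop 1 - stop 3 - stop 4 - stop 2: 1+7+10+3 = 21
Depot - stop 1 - stop 4 - stop 2 - stop 3: 1+6+3+11 = 21
Depot - stop 1 - stop 4 - stop 3 - stop 2: 1+6+10+11 = 28
Depot - stop 2 - stop 1 - stop 3 - stop 4: 10+9+7+10 = 36
Depot - stop 2 - stop 1 - stop 4 - stop 3: 10+9+6+10 = 35
Depot - stop 2 - stop 3 - stop 1 - stop 4: 10+11+7+6 = 34
Depot - stop 2 - stop 3 - stop 4 - stop 1: 10+11+10+6 = 37
Depot - stop 2 - stop 4 - stop 1 - stop 3: 10+3+6+7 = 26
Depot - stop 2 - stop 4 - stop 3 - stop 1: 10+3+10+7 = 30
Depot - stop 3 - stop 1 - stop 2 - stop 4: 6+7+9+3 = 25
Depot - stop 3 - stop 1 - stop 4 - stop 2: 6+7+6+3 = 22
… (10 more)
The minimum is 21.
One shortest path: Depot → stop 1 → stop 3 → stop 4 → stop 2.

Shortest open route: 21 m.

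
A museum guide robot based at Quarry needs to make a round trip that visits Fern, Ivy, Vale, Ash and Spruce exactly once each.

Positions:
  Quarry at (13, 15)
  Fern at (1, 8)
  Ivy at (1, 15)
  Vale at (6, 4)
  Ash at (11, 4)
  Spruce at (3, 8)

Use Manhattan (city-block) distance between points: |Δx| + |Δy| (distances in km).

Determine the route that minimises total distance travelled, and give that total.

46 km — the shortest possible round trip.

Quarry - Fern - Ivy - Vale - Ash - Spruce - Quarry: 19+7+16+5+12+17 = 76
Quarry - Fern - Ivy - Vale - Spruce - Ash - Quarry: 19+7+16+7+12+13 = 74
Quarry - Fern - Ivy - Ash - Vale - Spruce - Quarry: 19+7+21+5+7+17 = 76
Quarry - Fern - Ivy - Ash - Spruce - Vale - Quarry: 19+7+21+12+7+18 = 84
Quarry - Fern - Ivy - Spruce - Vale - Ash - Quarry: 19+7+9+7+5+13 = 60
Quarry - Fern - Ivy - Spruce - Ash - Vale - Quarry: 19+7+9+12+5+18 = 70
Quarry - Fern - Vale - Ivy - Ash - Spruce - Quarry: 19+9+16+21+12+17 = 94
Quarry - Fern - Vale - Ivy - Spruce - Ash - Quarry: 19+9+16+9+12+13 = 78
Quarry - Fern - Vale - Ash - Ivy - Spruce - Quarry: 19+9+5+21+9+17 = 80
Quarry - Fern - Vale - Ash - Spruce - Ivy - Quarry: 19+9+5+12+9+12 = 66
Quarry - Fern - Vale - Spruce - Ivy - Ash - Quarry: 19+9+7+9+21+13 = 78
Quarry - Fern - Vale - Spruce - Ash - Ivy - Quarry: 19+9+7+12+21+12 = 80
Quarry - Fern - Ash - Ivy - Vale - Spruce - Quarry: 19+14+21+16+7+17 = 94
Quarry - Fern - Ash - Ivy - Spruce - Vale - Quarry: 19+14+21+9+7+18 = 88
… (46 more)
Quarry - Ivy - Fern - Spruce - Vale - Ash - Quarry: 12+7+2+7+5+13 = 46  ← best
The minimum is 46.
One optimal route: Quarry → Ivy → Fern → Spruce → Vale → Ash → Quarry (or its reverse).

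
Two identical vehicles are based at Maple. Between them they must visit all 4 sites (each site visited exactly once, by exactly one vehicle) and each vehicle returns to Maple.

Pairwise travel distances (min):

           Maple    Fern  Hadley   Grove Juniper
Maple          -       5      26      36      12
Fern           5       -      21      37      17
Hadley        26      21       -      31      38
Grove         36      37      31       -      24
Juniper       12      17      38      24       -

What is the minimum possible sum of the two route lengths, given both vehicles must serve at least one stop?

Check every non-empty split of the stops between the two vehicles; for each half take its own optimal tour:
  {Fern} + {Hadley, Grove, Juniper}: 10 + 93 = 103
  {Hadley} + {Fern, Grove, Juniper}: 52 + 78 = 130
  {Fern, Hadley} + {Grove, Juniper}: 52 + 72 = 124
  {Grove} + {Fern, Hadley, Juniper}: 72 + 76 = 148
  {Fern, Grove} + {Hadley, Juniper}: 78 + 76 = 154
  {Hadley, Grove} + {Fern, Juniper}: 93 + 34 = 127
  … (7 splits in total)
Best: vehicle 1 Maple → Fern → Maple = 10; vehicle 2 Maple → Hadley → Grove → Juniper → Maple = 93; combined 103.

Minimum combined distance: 103 min.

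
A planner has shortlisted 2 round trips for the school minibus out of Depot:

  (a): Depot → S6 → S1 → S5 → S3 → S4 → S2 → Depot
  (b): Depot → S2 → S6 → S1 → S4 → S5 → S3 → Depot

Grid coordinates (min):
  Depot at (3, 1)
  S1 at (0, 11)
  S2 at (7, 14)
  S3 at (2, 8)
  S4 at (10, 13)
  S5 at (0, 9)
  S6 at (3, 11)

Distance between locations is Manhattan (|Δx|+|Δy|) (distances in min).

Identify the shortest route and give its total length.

(a): 10 + 3 + 2 + 3 + 13 + 4 + 17 = 52
(b): 17 + 7 + 3 + 12 + 14 + 3 + 8 = 64

Shortest is (a), total 52 min.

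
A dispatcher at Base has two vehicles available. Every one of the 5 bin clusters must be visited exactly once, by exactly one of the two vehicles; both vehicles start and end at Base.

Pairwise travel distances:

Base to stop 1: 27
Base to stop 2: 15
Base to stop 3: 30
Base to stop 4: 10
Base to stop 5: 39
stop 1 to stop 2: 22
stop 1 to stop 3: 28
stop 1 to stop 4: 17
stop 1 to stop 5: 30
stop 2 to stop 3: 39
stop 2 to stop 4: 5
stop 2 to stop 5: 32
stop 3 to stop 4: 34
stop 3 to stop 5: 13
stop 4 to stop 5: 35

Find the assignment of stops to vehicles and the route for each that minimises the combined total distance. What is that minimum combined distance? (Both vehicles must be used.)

Check every non-empty split of the stops between the two vehicles; for each half take its own optimal tour:
  {stop 1} + {stop 2, stop 3, stop 4, stop 5}: 54 + 90 = 144
  {stop 2} + {stop 1, stop 3, stop 4, stop 5}: 30 + 100 = 130
  {stop 1, stop 2} + {stop 3, stop 4, stop 5}: 64 + 88 = 152
  {stop 3} + {stop 1, stop 2, stop 4, stop 5}: 60 + 104 = 164
  {stop 1, stop 3} + {stop 2, stop 4, stop 5}: 85 + 86 = 171
  {stop 2, stop 3} + {stop 1, stop 4, stop 5}: 84 + 96 = 180
  … (15 splits in total)
Best: vehicle 1 Base → stop 2 → Base = 30; vehicle 2 Base → stop 3 → stop 5 → stop 1 → stop 4 → Base = 100; combined 130.

Minimum combined distance: 130.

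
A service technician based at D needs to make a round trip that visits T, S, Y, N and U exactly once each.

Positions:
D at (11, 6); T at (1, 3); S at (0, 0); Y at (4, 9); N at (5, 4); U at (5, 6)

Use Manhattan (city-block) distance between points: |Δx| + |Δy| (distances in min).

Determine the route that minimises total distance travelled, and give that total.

Shortest round trip = 40 min.

There are 60 distinct closed tours to check (reversals are equivalent).
D-T-S-Y-N-U-D: 13+4+13+6+2+6 = 44
D-T-S-Y-U-N-D: 13+4+13+4+2+8 = 44
D-T-S-N-Y-U-D: 13+4+9+6+4+6 = 42
D-T-S-N-U-Y-D: 13+4+9+2+4+10 = 42
D-T-S-U-Y-N-D: 13+4+11+4+6+8 = 46
D-T-S-U-N-Y-D: 13+4+11+2+6+10 = 46
D-T-Y-S-N-U-D: 13+9+13+9+2+6 = 52
D-T-Y-S-U-N-D: 13+9+13+11+2+8 = 56
D-T-Y-N-S-U-D: 13+9+6+9+11+6 = 54
D-T-Y-N-U-S-D: 13+9+6+2+11+17 = 58
D-T-Y-U-S-N-D: 13+9+4+11+9+8 = 54
D-T-Y-U-N-S-D: 13+9+4+2+9+17 = 54
D-T-N-S-Y-U-D: 13+5+9+13+4+6 = 50
D-T-N-S-U-Y-D: 13+5+9+11+4+10 = 52
… (46 more)
D-Y-T-S-N-U-D: 10+9+4+9+2+6 = 40  ← best
The minimum is 40.
One optimal route: D → Y → T → S → N → U → D (or its reverse).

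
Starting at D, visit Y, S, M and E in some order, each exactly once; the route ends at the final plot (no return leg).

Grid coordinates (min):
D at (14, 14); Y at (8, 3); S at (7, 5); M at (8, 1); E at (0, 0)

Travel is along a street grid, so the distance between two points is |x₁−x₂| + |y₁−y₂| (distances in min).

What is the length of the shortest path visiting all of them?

There are 4! = 24 possible orderings.
D → Y → S → M → E: 17+3+5+9 = 34
D → Y → S → E → M: 17+3+12+9 = 41
D → Y → M → S → E: 17+2+5+12 = 36
D → Y → M → E → S: 17+2+9+12 = 40
D → Y → E → S → M: 17+11+12+5 = 45
D → Y → E → M → S: 17+11+9+5 = 42
D → S → Y → M → E: 16+3+2+9 = 30
D → S → Y → E → M: 16+3+11+9 = 39
D → S → M → Y → E: 16+5+2+11 = 34
D → S → M → E → Y: 16+5+9+11 = 41
D → S → E → Y → M: 16+12+11+2 = 41
D → S → E → M → Y: 16+12+9+2 = 39
D → M → Y → S → E: 19+2+3+12 = 36
D → M → Y → E → S: 19+2+11+12 = 44
… (10 more)
The minimum is 30.
One shortest path: D → S → Y → M → E.

Shortest open route: 30 min.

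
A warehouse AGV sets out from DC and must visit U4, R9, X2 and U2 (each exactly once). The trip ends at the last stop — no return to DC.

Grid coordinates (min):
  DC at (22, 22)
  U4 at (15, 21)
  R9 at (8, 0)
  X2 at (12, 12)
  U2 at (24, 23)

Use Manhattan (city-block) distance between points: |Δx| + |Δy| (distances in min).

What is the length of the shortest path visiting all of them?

42 min — the minimum one-way total.

There are 4! = 24 possible orderings.
DC → U4 → R9 → X2 → U2: 8+28+16+23 = 75
DC → U4 → R9 → U2 → X2: 8+28+39+23 = 98
DC → U4 → X2 → R9 → U2: 8+12+16+39 = 75
DC → U4 → X2 → U2 → R9: 8+12+23+39 = 82
DC → U4 → U2 → R9 → X2: 8+11+39+16 = 74
DC → U4 → U2 → X2 → R9: 8+11+23+16 = 58
DC → R9 → U4 → X2 → U2: 36+28+12+23 = 99
DC → R9 → U4 → U2 → X2: 36+28+11+23 = 98
DC → R9 → X2 → U4 → U2: 36+16+12+11 = 75
DC → R9 → X2 → U2 → U4: 36+16+23+11 = 86
DC → R9 → U2 → U4 → X2: 36+39+11+12 = 98
DC → R9 → U2 → X2 → U4: 36+39+23+12 = 110
DC → X2 → U4 → R9 → U2: 20+12+28+39 = 99
DC → X2 → U4 → U2 → R9: 20+12+11+39 = 82
… (10 more)
DC → U2 → U4 → X2 → R9: 3+11+12+16 = 42  ← best
The minimum is 42.
One shortest path: DC → U2 → U4 → X2 → R9.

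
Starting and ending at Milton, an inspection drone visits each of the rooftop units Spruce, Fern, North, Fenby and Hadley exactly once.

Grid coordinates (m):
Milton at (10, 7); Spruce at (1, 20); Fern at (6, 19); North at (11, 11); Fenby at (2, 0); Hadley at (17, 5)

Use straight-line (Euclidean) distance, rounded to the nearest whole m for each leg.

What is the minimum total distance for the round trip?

Shortest round trip = 60 m.

Milton - Spruce - Fern - North - Fenby - Hadley - Milton: 16+5+9+14+16+7 = 67
Milton - Spruce - Fern - North - Hadley - Fenby - Milton: 16+5+9+8+16+11 = 65
Milton - Spruce - Fern - Fenby - North - Hadley - Milton: 16+5+19+14+8+7 = 69
Milton - Spruce - Fern - Fenby - Hadley - North - Milton: 16+5+19+16+8+4 = 68
Milton - Spruce - Fern - Hadley - North - Fenby - Milton: 16+5+18+8+14+11 = 72
Milton - Spruce - Fern - Hadley - Fenby - North - Milton: 16+5+18+16+14+4 = 73
Milton - Spruce - North - Fern - Fenby - Hadley - Milton: 16+13+9+19+16+7 = 80
Milton - Spruce - North - Fern - Hadley - Fenby - Milton: 16+13+9+18+16+11 = 83
Milton - Spruce - North - Fenby - Fern - Hadley - Milton: 16+13+14+19+18+7 = 87
Milton - Spruce - North - Fenby - Hadley - Fern - Milton: 16+13+14+16+18+13 = 90
Milton - Spruce - North - Hadley - Fern - Fenby - Milton: 16+13+8+18+19+11 = 85
Milton - Spruce - North - Hadley - Fenby - Fern - Milton: 16+13+8+16+19+13 = 85
Milton - Spruce - Fenby - Fern - North - Hadley - Milton: 16+20+19+9+8+7 = 79
Milton - Spruce - Fenby - Fern - Hadley - North - Milton: 16+20+19+18+8+4 = 85
… (46 more)
Milton - Fenby - Spruce - Fern - North - Hadley - Milton: 11+20+5+9+8+7 = 60  ← best
The minimum is 60.
One optimal route: Milton → Fenby → Spruce → Fern → North → Hadley → Milton (or its reverse).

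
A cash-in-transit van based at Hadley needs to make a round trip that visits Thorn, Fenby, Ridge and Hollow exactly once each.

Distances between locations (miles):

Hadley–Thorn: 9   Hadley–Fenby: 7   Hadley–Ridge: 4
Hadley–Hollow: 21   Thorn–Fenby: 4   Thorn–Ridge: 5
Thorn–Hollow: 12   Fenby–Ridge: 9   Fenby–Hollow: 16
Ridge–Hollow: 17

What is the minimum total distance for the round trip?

Hadley→Thorn→Fenby→Ridge→Hollow→Hadley: 9+4+9+17+21 = 60
Hadley→Thorn→Fenby→Hollow→Ridge→Hadley: 9+4+16+17+4 = 50
Hadley→Thorn→Ridge→Fenby→Hollow→Hadley: 9+5+9+16+21 = 60
Hadley→Thorn→Ridge→Hollow→Fenby→Hadley: 9+5+17+16+7 = 54
Hadley→Thorn→Hollow→Fenby→Ridge→Hadley: 9+12+16+9+4 = 50
Hadley→Thorn→Hollow→Ridge→Fenby→Hadley: 9+12+17+9+7 = 54
Hadley→Fenby→Thorn→Ridge→Hollow→Hadley: 7+4+5+17+21 = 54
Hadley→Fenby→Thorn→Hollow→Ridge→Hadley: 7+4+12+17+4 = 44
Hadley→Fenby→Ridge→Thorn→Hollow→Hadley: 7+9+5+12+21 = 54
Hadley→Fenby→Hollow→Thorn→Ridge→Hadley: 7+16+12+5+4 = 44
Hadley→Ridge→Thorn→Fenby→Hollow→Hadley: 4+5+4+16+21 = 50
Hadley→Ridge→Fenby→Thorn→Hollow→Hadley: 4+9+4+12+21 = 50
The minimum is 44.
One optimal route: Hadley → Fenby → Thorn → Hollow → Ridge → Hadley (or its reverse).

Minimum total distance: 44 miles.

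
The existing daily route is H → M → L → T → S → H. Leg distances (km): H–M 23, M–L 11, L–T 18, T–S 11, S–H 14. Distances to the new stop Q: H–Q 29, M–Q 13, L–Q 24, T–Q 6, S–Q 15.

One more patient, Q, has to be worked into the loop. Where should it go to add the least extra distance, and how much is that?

+10 km — insert Q between T and S.

Insertion cost between consecutive stops i–j is d(i,Q) + d(Q,j) − d(i,j):
  between H and M: 29 + 13 − 23 = 19
  between M and L: 13 + 24 − 11 = 26
  between L and T: 24 + 6 − 18 = 12
  between T and S: 6 + 15 − 11 = 10
  between S and H: 15 + 29 − 14 = 30
Cheapest insertion is between T and S, adding 10.
New total = 77 + 10 = 87.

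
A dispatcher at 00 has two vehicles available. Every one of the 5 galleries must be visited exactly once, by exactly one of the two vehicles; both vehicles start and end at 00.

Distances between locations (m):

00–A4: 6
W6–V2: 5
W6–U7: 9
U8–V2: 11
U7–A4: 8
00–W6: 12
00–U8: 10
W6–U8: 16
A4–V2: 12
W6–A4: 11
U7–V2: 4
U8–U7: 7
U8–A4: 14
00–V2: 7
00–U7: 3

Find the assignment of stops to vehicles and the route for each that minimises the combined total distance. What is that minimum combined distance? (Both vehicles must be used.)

Minimum combined distance: 49 m.

There are 2^4 − 1 = 15 ways to divide the 5 stops into two non-empty groups. For each, the best each vehicle can do is its own shortest tour through its group:
  {W6} + {U8, U7, A4, V2}: 24 + 38 = 62
  {U8} + {W6, U7, A4, V2}: 20 + 29 = 49
  {W6, U8} + {U7, A4, V2}: 38 + 25 = 63
  {U7} + {W6, U8, A4, V2}: 6 + 43 = 49
  {W6, U7} + {U8, A4, V2}: 24 + 38 = 62
  {U8, U7} + {W6, A4, V2}: 20 + 29 = 49
  … (15 splits in total)
Best: vehicle 1 00 → U8 → 00 = 20; vehicle 2 00 → U7 → V2 → W6 → A4 → 00 = 29; combined 49.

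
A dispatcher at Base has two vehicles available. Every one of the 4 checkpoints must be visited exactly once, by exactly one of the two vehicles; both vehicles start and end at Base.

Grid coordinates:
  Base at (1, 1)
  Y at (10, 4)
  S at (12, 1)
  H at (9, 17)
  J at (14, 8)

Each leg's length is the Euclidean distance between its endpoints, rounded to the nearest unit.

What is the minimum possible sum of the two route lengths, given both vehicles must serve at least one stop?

Minimum combined distance: 64.

Try each way of splitting the stops between the two vehicles (each non-empty) and, for each split, find the best tour for each vehicle:
  {Y} + {S, H, J}: 18 + 46 = 64
  {S} + {Y, H, J}: 22 + 43 = 65
  {Y, S} + {H, J}: 24 + 43 = 67
  {H} + {Y, S, J}: 36 + 33 = 69
  {Y, H} + {S, J}: 40 + 33 = 73
  {S, H} + {Y, J}: 45 + 30 = 75
  … (7 splits in total)
Best: vehicle 1 Base → Y → Base = 18; vehicle 2 Base → S → J → H → Base = 46; combined 64.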